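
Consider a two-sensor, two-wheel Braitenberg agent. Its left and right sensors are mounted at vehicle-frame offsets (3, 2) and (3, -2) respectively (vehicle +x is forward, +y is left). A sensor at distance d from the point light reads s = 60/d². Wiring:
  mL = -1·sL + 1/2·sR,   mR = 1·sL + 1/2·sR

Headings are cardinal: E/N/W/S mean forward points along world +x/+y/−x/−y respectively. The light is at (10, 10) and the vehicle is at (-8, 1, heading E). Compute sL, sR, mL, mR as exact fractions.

30/137 30/173 -3135/23701 7245/23701

left sensor world pos  = (-5, 3); dL² = 274
right sensor world pos = (-5, -1); dR² = 346
sL = 60/274 = 30/137
sR = 60/346 = 30/173
mL = -1·sL + 1/2·sR = -3135/23701
mR = 1·sL + 1/2·sR = 7245/23701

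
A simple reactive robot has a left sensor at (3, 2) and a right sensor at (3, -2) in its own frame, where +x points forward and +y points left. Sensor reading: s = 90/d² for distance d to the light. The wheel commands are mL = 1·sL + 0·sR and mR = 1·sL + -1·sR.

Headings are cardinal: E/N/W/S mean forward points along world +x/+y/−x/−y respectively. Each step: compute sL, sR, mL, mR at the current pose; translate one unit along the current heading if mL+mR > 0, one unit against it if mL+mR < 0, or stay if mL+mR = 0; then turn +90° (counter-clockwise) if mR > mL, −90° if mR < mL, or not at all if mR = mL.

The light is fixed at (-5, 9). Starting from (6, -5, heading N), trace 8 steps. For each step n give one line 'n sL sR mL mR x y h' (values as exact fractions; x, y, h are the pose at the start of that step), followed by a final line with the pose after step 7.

0 45/101 9/29 45/101 396/2929 6 -5 N
1 90/317 90/421 90/317 9360/133457 6 -4 E
2 45/226 45/178 45/226 -540/10057 7 -4 S
3 90/337 2/5 90/337 -224/1685 7 -5 W
4 45/101 9/29 45/101 396/2929 6 -5 N
5 90/317 90/421 90/317 9360/133457 6 -4 E
6 45/226 45/178 45/226 -540/10057 7 -4 S
7 90/337 2/5 90/337 -224/1685 7 -5 W
final 6 -5 N

n=0: pose=(6,-5,N); sL=45/101, sR=9/29; mL=45/101, mR=396/2929; mL+mR=1701/2929 → advance +1; mR−mL=-9/29 → turn -1·90°
n=1: pose=(6,-4,E); sL=90/317, sR=90/421; mL=90/317, mR=9360/133457; mL+mR=47250/133457 → advance +1; mR−mL=-90/421 → turn -1·90°
n=2: pose=(7,-4,S); sL=45/226, sR=45/178; mL=45/226, mR=-540/10057; mL+mR=2925/20114 → advance +1; mR−mL=-45/178 → turn -1·90°
n=3: pose=(7,-5,W); sL=90/337, sR=2/5; mL=90/337, mR=-224/1685; mL+mR=226/1685 → advance +1; mR−mL=-2/5 → turn -1·90°
n=4: pose=(6,-5,N); sL=45/101, sR=9/29; mL=45/101, mR=396/2929; mL+mR=1701/2929 → advance +1; mR−mL=-9/29 → turn -1·90°
n=5: pose=(6,-4,E); sL=90/317, sR=90/421; mL=90/317, mR=9360/133457; mL+mR=47250/133457 → advance +1; mR−mL=-90/421 → turn -1·90°
n=6: pose=(7,-4,S); sL=45/226, sR=45/178; mL=45/226, mR=-540/10057; mL+mR=2925/20114 → advance +1; mR−mL=-45/178 → turn -1·90°
n=7: pose=(7,-5,W); sL=90/337, sR=2/5; mL=90/337, mR=-224/1685; mL+mR=226/1685 → advance +1; mR−mL=-2/5 → turn -1·90°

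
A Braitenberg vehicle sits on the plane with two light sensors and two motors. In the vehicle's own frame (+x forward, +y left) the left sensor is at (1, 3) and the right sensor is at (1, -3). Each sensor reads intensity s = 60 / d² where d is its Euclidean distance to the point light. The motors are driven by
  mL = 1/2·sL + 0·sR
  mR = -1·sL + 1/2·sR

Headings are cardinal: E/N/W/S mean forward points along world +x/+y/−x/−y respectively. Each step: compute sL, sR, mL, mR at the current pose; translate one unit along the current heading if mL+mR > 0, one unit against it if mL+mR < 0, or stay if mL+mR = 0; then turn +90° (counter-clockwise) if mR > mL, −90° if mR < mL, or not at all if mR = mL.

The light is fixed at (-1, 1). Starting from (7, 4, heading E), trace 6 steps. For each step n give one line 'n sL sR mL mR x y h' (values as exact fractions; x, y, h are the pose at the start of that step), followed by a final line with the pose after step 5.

0 20/39 20/27 10/39 -50/351 7 4 E
1 15/37 3/2 15/74 51/148 8 4 S
2 12/25 60/101 6/25 -462/2525 8 3 E
3 6/17 6/5 3/17 21/85 9 3 S
4 60/137 12/25 30/137 -678/3425 9 2 E
5 15/49 15/16 15/98 255/1568 10 2 S
final 10 1 E

n=0: pose=(7,4,E); sL=20/39, sR=20/27; mL=10/39, mR=-50/351; mL+mR=40/351 → advance +1; mR−mL=-140/351 → turn -1·90°
n=1: pose=(8,4,S); sL=15/37, sR=3/2; mL=15/74, mR=51/148; mL+mR=81/148 → advance +1; mR−mL=21/148 → turn +1·90°
n=2: pose=(8,3,E); sL=12/25, sR=60/101; mL=6/25, mR=-462/2525; mL+mR=144/2525 → advance +1; mR−mL=-1068/2525 → turn -1·90°
n=3: pose=(9,3,S); sL=6/17, sR=6/5; mL=3/17, mR=21/85; mL+mR=36/85 → advance +1; mR−mL=6/85 → turn +1·90°
n=4: pose=(9,2,E); sL=60/137, sR=12/25; mL=30/137, mR=-678/3425; mL+mR=72/3425 → advance +1; mR−mL=-1428/3425 → turn -1·90°
n=5: pose=(10,2,S); sL=15/49, sR=15/16; mL=15/98, mR=255/1568; mL+mR=495/1568 → advance +1; mR−mL=15/1568 → turn +1·90°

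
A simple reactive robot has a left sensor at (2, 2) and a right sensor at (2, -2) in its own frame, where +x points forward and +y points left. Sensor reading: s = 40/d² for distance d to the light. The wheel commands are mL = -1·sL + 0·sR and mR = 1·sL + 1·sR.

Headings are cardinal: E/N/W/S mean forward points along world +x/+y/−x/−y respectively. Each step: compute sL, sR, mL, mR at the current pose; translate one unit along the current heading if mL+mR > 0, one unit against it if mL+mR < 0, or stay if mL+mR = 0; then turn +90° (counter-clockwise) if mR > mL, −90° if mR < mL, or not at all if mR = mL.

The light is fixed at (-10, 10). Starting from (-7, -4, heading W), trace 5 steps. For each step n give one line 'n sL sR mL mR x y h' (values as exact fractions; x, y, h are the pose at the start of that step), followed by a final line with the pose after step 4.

n=0: pose=(-7,-4,W); sL=40/257, sR=8/29; mL=-40/257, mR=3216/7453; mL+mR=8/29 → advance +1; mR−mL=4376/7453 → turn +1·90°
n=1: pose=(-8,-4,S); sL=5/34, sR=5/32; mL=-5/34, mR=165/544; mL+mR=5/32 → advance +1; mR−mL=245/544 → turn +1·90°
n=2: pose=(-8,-5,E); sL=8/37, sR=8/61; mL=-8/37, mR=784/2257; mL+mR=8/61 → advance +1; mR−mL=1272/2257 → turn +1·90°
n=3: pose=(-7,-5,N); sL=4/17, sR=20/97; mL=-4/17, mR=728/1649; mL+mR=20/97 → advance +1; mR−mL=1116/1649 → turn +1·90°
n=4: pose=(-7,-4,W); sL=40/257, sR=8/29; mL=-40/257, mR=3216/7453; mL+mR=8/29 → advance +1; mR−mL=4376/7453 → turn +1·90°

0 40/257 8/29 -40/257 3216/7453 -7 -4 W
1 5/34 5/32 -5/34 165/544 -8 -4 S
2 8/37 8/61 -8/37 784/2257 -8 -5 E
3 4/17 20/97 -4/17 728/1649 -7 -5 N
4 40/257 8/29 -40/257 3216/7453 -7 -4 W
final -8 -4 S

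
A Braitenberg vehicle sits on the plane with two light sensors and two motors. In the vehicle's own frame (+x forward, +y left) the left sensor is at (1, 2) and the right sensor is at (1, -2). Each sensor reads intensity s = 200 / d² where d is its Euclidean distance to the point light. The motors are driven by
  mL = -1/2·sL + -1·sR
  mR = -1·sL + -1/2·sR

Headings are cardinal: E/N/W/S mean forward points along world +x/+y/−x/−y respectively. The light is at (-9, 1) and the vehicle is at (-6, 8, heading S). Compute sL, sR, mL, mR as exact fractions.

200/61 200/37 -15900/2257 -13500/2257

left sensor world pos  = (-4, 7); dL² = 61
right sensor world pos = (-8, 7); dR² = 37
sL = 200/61 = 200/61
sR = 200/37 = 200/37
mL = -1/2·sL + -1·sR = -15900/2257
mR = -1·sL + -1/2·sR = -13500/2257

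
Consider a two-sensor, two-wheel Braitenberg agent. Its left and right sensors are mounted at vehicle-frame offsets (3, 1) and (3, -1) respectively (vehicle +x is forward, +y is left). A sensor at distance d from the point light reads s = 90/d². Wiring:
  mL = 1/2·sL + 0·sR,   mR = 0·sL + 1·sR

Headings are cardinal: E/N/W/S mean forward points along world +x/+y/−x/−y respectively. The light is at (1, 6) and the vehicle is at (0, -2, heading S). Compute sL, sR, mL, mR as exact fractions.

left sensor world pos  = (1, -5); dL² = 121
right sensor world pos = (-1, -5); dR² = 125
sL = 90/121 = 90/121
sR = 90/125 = 18/25
mL = 1/2·sL + 0·sR = 45/121
mR = 0·sL + 1·sR = 18/25

90/121 18/25 45/121 18/25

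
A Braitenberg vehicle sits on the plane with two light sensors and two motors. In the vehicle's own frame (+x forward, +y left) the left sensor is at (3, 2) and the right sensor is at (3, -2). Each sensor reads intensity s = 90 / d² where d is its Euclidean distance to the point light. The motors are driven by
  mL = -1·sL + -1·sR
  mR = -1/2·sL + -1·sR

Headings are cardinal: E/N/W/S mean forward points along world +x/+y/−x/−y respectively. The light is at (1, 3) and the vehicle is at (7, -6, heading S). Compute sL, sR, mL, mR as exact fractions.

left sensor world pos  = (9, -9); dL² = 208
right sensor world pos = (5, -9); dR² = 160
sL = 90/208 = 45/104
sR = 90/160 = 9/16
mL = -1·sL + -1·sR = -207/208
mR = -1/2·sL + -1·sR = -81/104

45/104 9/16 -207/208 -81/104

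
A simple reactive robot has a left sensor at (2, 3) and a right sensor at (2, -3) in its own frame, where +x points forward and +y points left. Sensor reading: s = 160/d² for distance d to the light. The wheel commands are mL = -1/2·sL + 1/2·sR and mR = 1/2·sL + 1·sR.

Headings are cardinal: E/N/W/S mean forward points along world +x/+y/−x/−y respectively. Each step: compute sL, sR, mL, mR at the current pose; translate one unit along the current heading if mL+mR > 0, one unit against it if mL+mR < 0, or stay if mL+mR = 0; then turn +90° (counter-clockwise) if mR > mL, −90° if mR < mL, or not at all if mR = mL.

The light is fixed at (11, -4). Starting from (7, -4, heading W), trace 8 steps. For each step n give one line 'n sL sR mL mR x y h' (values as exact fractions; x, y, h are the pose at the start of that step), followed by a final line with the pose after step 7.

0 32/9 32/9 0 16/3 7 -4 W
1 20 40/17 -150/17 210/17 6 -4 S
2 160/13 32/5 -192/65 816/65 6 -5 E
3 16/5 80 192/5 408/5 7 -5 N
4 32/9 32/9 0 16/3 7 -4 W
5 20 40/17 -150/17 210/17 6 -4 S
6 160/13 32/5 -192/65 816/65 6 -5 E
7 16/5 80 192/5 408/5 7 -5 N
final 7 -4 W

n=0: pose=(7,-4,W); sL=32/9, sR=32/9; mL=0, mR=16/3; mL+mR=16/3 → advance +1; mR−mL=16/3 → turn +1·90°
n=1: pose=(6,-4,S); sL=20, sR=40/17; mL=-150/17, mR=210/17; mL+mR=60/17 → advance +1; mR−mL=360/17 → turn +1·90°
n=2: pose=(6,-5,E); sL=160/13, sR=32/5; mL=-192/65, mR=816/65; mL+mR=48/5 → advance +1; mR−mL=1008/65 → turn +1·90°
n=3: pose=(7,-5,N); sL=16/5, sR=80; mL=192/5, mR=408/5; mL+mR=120 → advance +1; mR−mL=216/5 → turn +1·90°
n=4: pose=(7,-4,W); sL=32/9, sR=32/9; mL=0, mR=16/3; mL+mR=16/3 → advance +1; mR−mL=16/3 → turn +1·90°
n=5: pose=(6,-4,S); sL=20, sR=40/17; mL=-150/17, mR=210/17; mL+mR=60/17 → advance +1; mR−mL=360/17 → turn +1·90°
n=6: pose=(6,-5,E); sL=160/13, sR=32/5; mL=-192/65, mR=816/65; mL+mR=48/5 → advance +1; mR−mL=1008/65 → turn +1·90°
n=7: pose=(7,-5,N); sL=16/5, sR=80; mL=192/5, mR=408/5; mL+mR=120 → advance +1; mR−mL=216/5 → turn +1·90°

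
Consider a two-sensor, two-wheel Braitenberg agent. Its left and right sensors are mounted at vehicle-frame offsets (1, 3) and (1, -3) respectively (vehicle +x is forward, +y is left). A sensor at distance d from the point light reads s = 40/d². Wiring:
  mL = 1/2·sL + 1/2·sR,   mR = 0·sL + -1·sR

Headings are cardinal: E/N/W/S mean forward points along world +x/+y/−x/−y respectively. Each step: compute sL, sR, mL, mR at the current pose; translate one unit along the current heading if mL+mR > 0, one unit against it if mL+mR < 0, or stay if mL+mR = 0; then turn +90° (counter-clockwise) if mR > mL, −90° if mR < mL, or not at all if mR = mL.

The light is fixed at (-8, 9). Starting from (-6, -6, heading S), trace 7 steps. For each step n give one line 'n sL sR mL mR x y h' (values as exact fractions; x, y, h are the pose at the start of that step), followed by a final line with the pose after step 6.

n=0: pose=(-6,-6,S); sL=40/281, sR=40/257; mL=10760/72217, mR=-40/257; mL+mR=-480/72217 → advance -1; mR−mL=-22000/72217 → turn -1·90°
n=1: pose=(-6,-5,W); sL=4/29, sR=20/61; mL=412/1769, mR=-20/61; mL+mR=-168/1769 → advance -1; mR−mL=-992/1769 → turn -1·90°
n=2: pose=(-5,-5,N); sL=40/169, sR=8/41; mL=1496/6929, mR=-8/41; mL+mR=144/6929 → advance +1; mR−mL=-2848/6929 → turn -1·90°
n=3: pose=(-5,-4,E); sL=10/29, sR=5/34; mL=485/1972, mR=-5/34; mL+mR=195/1972 → advance +1; mR−mL=-775/1972 → turn -1·90°
n=4: pose=(-4,-4,S); sL=8/49, sR=40/197; mL=1768/9653, mR=-40/197; mL+mR=-192/9653 → advance -1; mR−mL=-3728/9653 → turn -1·90°
n=5: pose=(-4,-3,W); sL=20/117, sR=4/9; mL=4/13, mR=-4/9; mL+mR=-16/117 → advance -1; mR−mL=-88/117 → turn -1·90°
n=6: pose=(-3,-3,N); sL=8/25, sR=8/37; mL=248/925, mR=-8/37; mL+mR=48/925 → advance +1; mR−mL=-448/925 → turn -1·90°

0 40/281 40/257 10760/72217 -40/257 -6 -6 S
1 4/29 20/61 412/1769 -20/61 -6 -5 W
2 40/169 8/41 1496/6929 -8/41 -5 -5 N
3 10/29 5/34 485/1972 -5/34 -5 -4 E
4 8/49 40/197 1768/9653 -40/197 -4 -4 S
5 20/117 4/9 4/13 -4/9 -4 -3 W
6 8/25 8/37 248/925 -8/37 -3 -3 N
final -3 -2 E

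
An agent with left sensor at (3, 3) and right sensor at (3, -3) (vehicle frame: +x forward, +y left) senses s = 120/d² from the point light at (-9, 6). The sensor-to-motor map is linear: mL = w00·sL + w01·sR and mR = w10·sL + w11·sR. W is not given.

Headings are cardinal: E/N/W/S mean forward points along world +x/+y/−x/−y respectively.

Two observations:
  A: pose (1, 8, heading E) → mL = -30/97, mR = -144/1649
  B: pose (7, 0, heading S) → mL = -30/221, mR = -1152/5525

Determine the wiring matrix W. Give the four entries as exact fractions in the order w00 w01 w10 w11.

obs A: pose=(1,8,E) → sL=60/97, sR=12/17, mL=-30/97, mR=-144/1649
obs B: pose=(7,0,S) → sL=60/221, sR=12/25, mL=-30/221, mR=-1152/5525
sensor matrix S = [[60/97, 12/17], [60/221, 12/25]]; det S = 191808/1822145
solve [mL_A; mL_B] = S·[w00; w01] and [mR_A; mR_B] = S·[w10; w11]:
  w00 = -1/2, w01 = 0, w10 = 1, w11 = -1

-1/2 0 1 -1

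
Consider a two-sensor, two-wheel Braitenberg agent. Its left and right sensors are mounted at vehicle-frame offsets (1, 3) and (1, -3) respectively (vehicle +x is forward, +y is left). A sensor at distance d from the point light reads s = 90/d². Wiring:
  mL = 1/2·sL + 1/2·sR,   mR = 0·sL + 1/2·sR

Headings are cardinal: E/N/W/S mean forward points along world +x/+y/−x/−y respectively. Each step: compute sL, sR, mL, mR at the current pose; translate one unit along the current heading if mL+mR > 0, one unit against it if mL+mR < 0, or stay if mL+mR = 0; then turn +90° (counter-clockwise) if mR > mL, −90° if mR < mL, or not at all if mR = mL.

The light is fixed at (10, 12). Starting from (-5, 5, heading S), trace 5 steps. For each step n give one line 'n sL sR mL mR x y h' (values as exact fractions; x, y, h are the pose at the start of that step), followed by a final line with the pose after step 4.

n=0: pose=(-5,5,S); sL=45/104, sR=45/194; mL=6705/20176, mR=45/388; mL+mR=9045/20176 → advance +1; mR−mL=-45/208 → turn -1·90°
n=1: pose=(-5,4,W); sL=90/377, sR=90/281; mL=29610/105937, mR=45/281; mL+mR=46575/105937 → advance +1; mR−mL=-45/377 → turn -1·90°
n=2: pose=(-6,4,N); sL=9/41, sR=45/109; mL=1413/4469, mR=45/218; mL+mR=4671/8938 → advance +1; mR−mL=-9/82 → turn -1·90°
n=3: pose=(-6,5,E); sL=90/241, sR=18/65; mL=5094/15665, mR=9/65; mL+mR=7263/15665 → advance +1; mR−mL=-45/241 → turn -1·90°
n=4: pose=(-5,5,S); sL=45/104, sR=45/194; mL=6705/20176, mR=45/388; mL+mR=9045/20176 → advance +1; mR−mL=-45/208 → turn -1·90°

0 45/104 45/194 6705/20176 45/388 -5 5 S
1 90/377 90/281 29610/105937 45/281 -5 4 W
2 9/41 45/109 1413/4469 45/218 -6 4 N
3 90/241 18/65 5094/15665 9/65 -6 5 E
4 45/104 45/194 6705/20176 45/388 -5 5 S
final -5 4 W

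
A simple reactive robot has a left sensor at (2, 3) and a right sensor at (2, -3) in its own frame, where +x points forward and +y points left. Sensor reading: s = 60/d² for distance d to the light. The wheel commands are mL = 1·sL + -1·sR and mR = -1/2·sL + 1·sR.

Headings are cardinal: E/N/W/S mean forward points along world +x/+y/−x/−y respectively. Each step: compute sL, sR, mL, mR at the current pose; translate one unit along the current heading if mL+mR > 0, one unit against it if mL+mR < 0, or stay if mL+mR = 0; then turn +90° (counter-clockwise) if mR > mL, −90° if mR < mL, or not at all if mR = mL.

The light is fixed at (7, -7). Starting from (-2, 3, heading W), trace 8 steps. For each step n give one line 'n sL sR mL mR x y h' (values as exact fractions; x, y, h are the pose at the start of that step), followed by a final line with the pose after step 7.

n=0: pose=(-2,3,W); sL=6/17, sR=6/29; mL=72/493, mR=15/493; mL+mR=3/17 → advance +1; mR−mL=-57/493 → turn -1·90°
n=1: pose=(-3,3,N); sL=60/313, sR=60/193; mL=-7200/60409, mR=12990/60409; mL+mR=30/313 → advance +1; mR−mL=20190/60409 → turn +1·90°
n=2: pose=(-3,4,W); sL=15/52, sR=3/17; mL=99/884, mR=57/1768; mL+mR=15/104 → advance +1; mR−mL=-141/1768 → turn -1·90°
n=3: pose=(-4,4,N); sL=12/73, sR=60/233; mL=-1584/17009, mR=2982/17009; mL+mR=6/73 → advance +1; mR−mL=4566/17009 → turn +1·90°
n=4: pose=(-4,5,W); sL=6/25, sR=30/197; mL=432/4925, mR=159/4925; mL+mR=3/25 → advance +1; mR−mL=-273/4925 → turn -1·90°
n=5: pose=(-5,5,N); sL=60/421, sR=60/277; mL=-8640/116617, mR=16950/116617; mL+mR=30/421 → advance +1; mR−mL=25590/116617 → turn +1·90°
n=6: pose=(-5,6,W); sL=15/74, sR=15/113; mL=585/8362, mR=525/16724; mL+mR=15/148 → advance +1; mR−mL=-645/16724 → turn -1·90°
n=7: pose=(-6,6,N); sL=60/481, sR=12/65; mL=-144/2405, mR=294/2405; mL+mR=30/481 → advance +1; mR−mL=438/2405 → turn +1·90°

0 6/17 6/29 72/493 15/493 -2 3 W
1 60/313 60/193 -7200/60409 12990/60409 -3 3 N
2 15/52 3/17 99/884 57/1768 -3 4 W
3 12/73 60/233 -1584/17009 2982/17009 -4 4 N
4 6/25 30/197 432/4925 159/4925 -4 5 W
5 60/421 60/277 -8640/116617 16950/116617 -5 5 N
6 15/74 15/113 585/8362 525/16724 -5 6 W
7 60/481 12/65 -144/2405 294/2405 -6 6 N
final -6 7 W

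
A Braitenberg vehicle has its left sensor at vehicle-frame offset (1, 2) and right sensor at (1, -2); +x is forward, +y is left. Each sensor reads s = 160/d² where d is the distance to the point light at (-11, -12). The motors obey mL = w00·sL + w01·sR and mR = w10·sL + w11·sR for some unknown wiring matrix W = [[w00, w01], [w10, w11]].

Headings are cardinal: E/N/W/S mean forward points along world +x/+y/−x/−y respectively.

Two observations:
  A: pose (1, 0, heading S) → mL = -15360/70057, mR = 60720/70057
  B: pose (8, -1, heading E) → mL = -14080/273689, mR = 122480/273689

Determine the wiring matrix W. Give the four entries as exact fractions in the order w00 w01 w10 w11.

1 -1 1 1/2

obs A: pose=(1,0,S) → sL=160/317, sR=160/221, mL=-15360/70057, mR=60720/70057
obs B: pose=(8,-1,E) → sL=160/569, sR=160/481, mL=-14080/273689, mR=122480/273689
sensor matrix S = [[160/317, 160/221], [160/569, 160/481]]; det S = -52633600/1474910021
solve [mL_A; mL_B] = S·[w00; w01] and [mR_A; mR_B] = S·[w10; w11]:
  w00 = 1, w01 = -1, w10 = 1, w11 = 1/2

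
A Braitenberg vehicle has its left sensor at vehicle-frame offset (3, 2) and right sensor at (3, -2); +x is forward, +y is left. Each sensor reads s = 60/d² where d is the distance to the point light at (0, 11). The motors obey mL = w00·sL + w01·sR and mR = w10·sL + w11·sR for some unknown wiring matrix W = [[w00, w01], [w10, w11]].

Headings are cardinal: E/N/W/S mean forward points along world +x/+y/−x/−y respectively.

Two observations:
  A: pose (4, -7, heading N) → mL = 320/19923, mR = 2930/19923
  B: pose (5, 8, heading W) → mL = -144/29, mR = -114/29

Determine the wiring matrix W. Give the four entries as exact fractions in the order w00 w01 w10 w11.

obs A: pose=(4,-7,N) → sL=60/229, sR=20/87, mL=320/19923, mR=2930/19923
obs B: pose=(5,8,W) → sL=60/29, sR=12, mL=-144/29, mR=-114/29
sensor matrix S = [[60/229, 20/87], [60/29, 12]]; det S = 513920/192589
solve [mL_A; mL_B] = S·[w00; w01] and [mR_A; mR_B] = S·[w10; w11]:
  w00 = 1/2, w01 = -1/2, w10 = 1, w11 = -1/2

1/2 -1/2 1 -1/2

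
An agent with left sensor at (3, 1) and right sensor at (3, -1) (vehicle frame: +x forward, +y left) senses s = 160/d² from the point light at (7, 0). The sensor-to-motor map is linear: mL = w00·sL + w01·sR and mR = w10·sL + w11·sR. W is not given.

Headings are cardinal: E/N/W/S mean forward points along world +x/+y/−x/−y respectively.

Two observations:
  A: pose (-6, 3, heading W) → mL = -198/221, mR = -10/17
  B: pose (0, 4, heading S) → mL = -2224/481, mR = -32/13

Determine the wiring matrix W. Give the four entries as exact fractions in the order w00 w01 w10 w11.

-1/2 -1 0 -1

obs A: pose=(-6,3,W) → sL=8/13, sR=10/17, mL=-198/221, mR=-10/17
obs B: pose=(0,4,S) → sL=160/37, sR=32/13, mL=-2224/481, mR=-32/13
sensor matrix S = [[8/13, 10/17], [160/37, 32/13]]; det S = -109376/106301
solve [mL_A; mL_B] = S·[w00; w01] and [mR_A; mR_B] = S·[w10; w11]:
  w00 = -1/2, w01 = -1, w10 = 0, w11 = -1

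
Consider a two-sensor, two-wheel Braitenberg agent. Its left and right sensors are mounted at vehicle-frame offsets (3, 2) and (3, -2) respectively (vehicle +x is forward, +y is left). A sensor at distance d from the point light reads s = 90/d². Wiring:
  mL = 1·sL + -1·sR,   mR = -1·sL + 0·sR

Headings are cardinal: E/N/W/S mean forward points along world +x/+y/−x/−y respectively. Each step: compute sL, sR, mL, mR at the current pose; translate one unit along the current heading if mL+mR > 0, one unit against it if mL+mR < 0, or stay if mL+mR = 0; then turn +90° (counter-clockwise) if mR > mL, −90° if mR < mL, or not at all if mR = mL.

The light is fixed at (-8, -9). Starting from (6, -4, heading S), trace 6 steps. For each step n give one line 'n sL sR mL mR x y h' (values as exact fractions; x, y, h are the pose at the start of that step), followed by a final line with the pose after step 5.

n=0: pose=(6,-4,S); sL=9/26, sR=45/74; mL=-126/481, mR=-9/26; mL+mR=-45/74 → advance -1; mR−mL=-81/962 → turn -1·90°
n=1: pose=(6,-3,W); sL=90/137, sR=18/37; mL=864/5069, mR=-90/137; mL+mR=-18/37 → advance -1; mR−mL=-4194/5069 → turn -1·90°
n=2: pose=(7,-3,N); sL=9/25, sR=9/37; mL=108/925, mR=-9/25; mL+mR=-9/37 → advance -1; mR−mL=-441/925 → turn -1·90°
n=3: pose=(7,-4,E); sL=90/373, sR=10/37; mL=-400/13801, mR=-90/373; mL+mR=-10/37 → advance -1; mR−mL=-2930/13801 → turn -1·90°
n=4: pose=(6,-4,S); sL=9/26, sR=45/74; mL=-126/481, mR=-9/26; mL+mR=-45/74 → advance -1; mR−mL=-81/962 → turn -1·90°
n=5: pose=(6,-3,W); sL=90/137, sR=18/37; mL=864/5069, mR=-90/137; mL+mR=-18/37 → advance -1; mR−mL=-4194/5069 → turn -1·90°

0 9/26 45/74 -126/481 -9/26 6 -4 S
1 90/137 18/37 864/5069 -90/137 6 -3 W
2 9/25 9/37 108/925 -9/25 7 -3 N
3 90/373 10/37 -400/13801 -90/373 7 -4 E
4 9/26 45/74 -126/481 -9/26 6 -4 S
5 90/137 18/37 864/5069 -90/137 6 -3 W
final 7 -3 N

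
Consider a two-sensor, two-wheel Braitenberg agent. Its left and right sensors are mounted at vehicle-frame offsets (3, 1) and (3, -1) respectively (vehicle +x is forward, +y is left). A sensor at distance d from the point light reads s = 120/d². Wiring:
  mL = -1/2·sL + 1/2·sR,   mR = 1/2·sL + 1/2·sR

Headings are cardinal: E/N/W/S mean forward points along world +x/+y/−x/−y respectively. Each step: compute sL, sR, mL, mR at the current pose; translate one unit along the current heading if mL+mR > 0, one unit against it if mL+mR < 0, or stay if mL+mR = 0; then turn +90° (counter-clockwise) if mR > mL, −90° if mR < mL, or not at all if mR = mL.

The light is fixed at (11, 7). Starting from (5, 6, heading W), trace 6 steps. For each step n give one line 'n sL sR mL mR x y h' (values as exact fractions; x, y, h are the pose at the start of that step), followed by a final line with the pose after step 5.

n=0: pose=(5,6,W); sL=24/17, sR=40/27; mL=16/459, mR=664/459; mL+mR=40/27 → advance +1; mR−mL=24/17 → turn +1·90°
n=1: pose=(4,6,S); sL=30/13, sR=3/2; mL=-21/52, mR=99/52; mL+mR=3/2 → advance +1; mR−mL=30/13 → turn +1·90°
n=2: pose=(4,5,E); sL=120/17, sR=24/5; mL=-96/85, mR=504/85; mL+mR=24/5 → advance +1; mR−mL=120/17 → turn +1·90°
n=3: pose=(5,5,N); sL=12/5, sR=60/13; mL=72/65, mR=228/65; mL+mR=60/13 → advance +1; mR−mL=12/5 → turn +1·90°
n=4: pose=(5,6,W); sL=24/17, sR=40/27; mL=16/459, mR=664/459; mL+mR=40/27 → advance +1; mR−mL=24/17 → turn +1·90°
n=5: pose=(4,6,S); sL=30/13, sR=3/2; mL=-21/52, mR=99/52; mL+mR=3/2 → advance +1; mR−mL=30/13 → turn +1·90°

0 24/17 40/27 16/459 664/459 5 6 W
1 30/13 3/2 -21/52 99/52 4 6 S
2 120/17 24/5 -96/85 504/85 4 5 E
3 12/5 60/13 72/65 228/65 5 5 N
4 24/17 40/27 16/459 664/459 5 6 W
5 30/13 3/2 -21/52 99/52 4 6 S
final 4 5 E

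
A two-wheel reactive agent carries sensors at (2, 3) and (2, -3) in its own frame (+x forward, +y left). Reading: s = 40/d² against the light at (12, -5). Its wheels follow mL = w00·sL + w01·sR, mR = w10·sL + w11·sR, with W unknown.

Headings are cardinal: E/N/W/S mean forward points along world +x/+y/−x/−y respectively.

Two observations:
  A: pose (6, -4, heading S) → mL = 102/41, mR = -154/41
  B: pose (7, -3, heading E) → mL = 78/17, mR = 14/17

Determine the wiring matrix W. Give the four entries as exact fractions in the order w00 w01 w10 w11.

1/2 1 -1 1/2

obs A: pose=(6,-4,S) → sL=4, sR=20/41, mL=102/41, mR=-154/41
obs B: pose=(7,-3,E) → sL=20/17, sR=4, mL=78/17, mR=14/17
sensor matrix S = [[4, 20/41], [20/17, 4]]; det S = 10752/697
solve [mL_A; mL_B] = S·[w00; w01] and [mR_A; mR_B] = S·[w10; w11]:
  w00 = 1/2, w01 = 1, w10 = -1, w11 = 1/2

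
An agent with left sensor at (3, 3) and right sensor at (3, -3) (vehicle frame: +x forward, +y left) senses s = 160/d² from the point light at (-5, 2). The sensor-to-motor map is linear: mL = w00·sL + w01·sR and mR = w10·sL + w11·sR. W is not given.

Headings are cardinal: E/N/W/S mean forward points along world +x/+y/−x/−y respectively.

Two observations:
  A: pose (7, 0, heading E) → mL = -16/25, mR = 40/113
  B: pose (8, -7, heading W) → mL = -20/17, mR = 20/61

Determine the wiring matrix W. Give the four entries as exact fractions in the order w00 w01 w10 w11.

obs A: pose=(7,0,E) → sL=80/113, sR=16/25, mL=-16/25, mR=40/113
obs B: pose=(8,-7,W) → sL=40/61, sR=20/17, mL=-20/17, mR=20/61
sensor matrix S = [[80/113, 16/25], [40/61, 20/17]]; det S = 242112/585905
solve [mL_A; mL_B] = S·[w00; w01] and [mR_A; mR_B] = S·[w10; w11]:
  w00 = 0, w01 = -1, w10 = 1/2, w11 = 0

0 -1 1/2 0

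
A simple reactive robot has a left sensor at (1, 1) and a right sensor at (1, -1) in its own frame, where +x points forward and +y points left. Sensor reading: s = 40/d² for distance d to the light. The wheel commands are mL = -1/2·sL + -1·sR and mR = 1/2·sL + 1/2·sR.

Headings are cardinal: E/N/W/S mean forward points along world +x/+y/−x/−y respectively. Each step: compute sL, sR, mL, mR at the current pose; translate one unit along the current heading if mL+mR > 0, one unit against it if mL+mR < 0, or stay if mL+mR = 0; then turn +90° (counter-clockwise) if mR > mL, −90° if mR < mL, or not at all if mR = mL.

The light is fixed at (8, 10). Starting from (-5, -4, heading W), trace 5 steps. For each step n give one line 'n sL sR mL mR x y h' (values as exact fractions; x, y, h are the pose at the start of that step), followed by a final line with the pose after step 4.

0 40/421 8/73 -4828/30733 3144/30733 -5 -4 W
1 20/173 20/197 -5430/34081 3700/34081 -4 -4 S
2 8/53 40/317 -3388/16801 2328/16801 -4 -3 E
3 2/17 5/36 -121/612 157/1224 -5 -3 N
4 40/421 8/73 -4828/30733 3144/30733 -5 -4 W
final -4 -4 S

n=0: pose=(-5,-4,W); sL=40/421, sR=8/73; mL=-4828/30733, mR=3144/30733; mL+mR=-4/73 → advance -1; mR−mL=7972/30733 → turn +1·90°
n=1: pose=(-4,-4,S); sL=20/173, sR=20/197; mL=-5430/34081, mR=3700/34081; mL+mR=-10/197 → advance -1; mR−mL=9130/34081 → turn +1·90°
n=2: pose=(-4,-3,E); sL=8/53, sR=40/317; mL=-3388/16801, mR=2328/16801; mL+mR=-20/317 → advance -1; mR−mL=5716/16801 → turn +1·90°
n=3: pose=(-5,-3,N); sL=2/17, sR=5/36; mL=-121/612, mR=157/1224; mL+mR=-5/72 → advance -1; mR−mL=133/408 → turn +1·90°
n=4: pose=(-5,-4,W); sL=40/421, sR=8/73; mL=-4828/30733, mR=3144/30733; mL+mR=-4/73 → advance -1; mR−mL=7972/30733 → turn +1·90°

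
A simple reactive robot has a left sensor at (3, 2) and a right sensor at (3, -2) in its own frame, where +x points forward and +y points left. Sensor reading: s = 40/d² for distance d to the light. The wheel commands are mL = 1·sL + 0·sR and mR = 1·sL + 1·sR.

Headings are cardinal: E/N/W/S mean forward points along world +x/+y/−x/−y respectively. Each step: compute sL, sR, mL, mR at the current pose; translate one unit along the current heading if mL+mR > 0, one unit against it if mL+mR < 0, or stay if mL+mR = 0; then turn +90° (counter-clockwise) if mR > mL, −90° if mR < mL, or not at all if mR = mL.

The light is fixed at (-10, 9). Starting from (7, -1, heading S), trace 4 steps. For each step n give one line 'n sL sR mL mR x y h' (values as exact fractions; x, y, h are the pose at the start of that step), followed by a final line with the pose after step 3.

0 4/53 20/197 4/53 1848/10441 7 -1 S
1 40/481 40/569 40/481 42000/273689 7 -2 E
2 1/8 5/58 1/8 49/232 8 -2 N
3 40/369 40/289 40/369 26320/106641 8 -1 W
final 7 -1 S

n=0: pose=(7,-1,S); sL=4/53, sR=20/197; mL=4/53, mR=1848/10441; mL+mR=2636/10441 → advance +1; mR−mL=20/197 → turn +1·90°
n=1: pose=(7,-2,E); sL=40/481, sR=40/569; mL=40/481, mR=42000/273689; mL+mR=64760/273689 → advance +1; mR−mL=40/569 → turn +1·90°
n=2: pose=(8,-2,N); sL=1/8, sR=5/58; mL=1/8, mR=49/232; mL+mR=39/116 → advance +1; mR−mL=5/58 → turn +1·90°
n=3: pose=(8,-1,W); sL=40/369, sR=40/289; mL=40/369, mR=26320/106641; mL+mR=37880/106641 → advance +1; mR−mL=40/289 → turn +1·90°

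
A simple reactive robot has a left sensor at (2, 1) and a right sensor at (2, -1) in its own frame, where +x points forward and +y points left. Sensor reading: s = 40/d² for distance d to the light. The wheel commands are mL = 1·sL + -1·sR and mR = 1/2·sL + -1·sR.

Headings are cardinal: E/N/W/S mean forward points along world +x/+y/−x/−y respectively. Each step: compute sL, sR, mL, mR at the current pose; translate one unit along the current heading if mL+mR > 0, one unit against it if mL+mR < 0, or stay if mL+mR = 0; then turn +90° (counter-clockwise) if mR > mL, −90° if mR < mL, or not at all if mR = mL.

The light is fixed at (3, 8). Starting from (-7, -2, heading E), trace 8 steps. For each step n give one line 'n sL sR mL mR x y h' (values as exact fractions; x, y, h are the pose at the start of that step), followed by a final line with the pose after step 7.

n=0: pose=(-7,-2,E); sL=8/29, sR=8/37; mL=64/1073, mR=-84/1073; mL+mR=-20/1073 → advance -1; mR−mL=-4/29 → turn -1·90°
n=1: pose=(-8,-2,S); sL=10/61, sR=5/36; mL=55/2196, mR=-125/2196; mL+mR=-35/1098 → advance -1; mR−mL=-5/61 → turn -1·90°
n=2: pose=(-8,-1,W); sL=40/269, sR=40/233; mL=-1440/62677, mR=-6100/62677; mL+mR=-7540/62677 → advance -1; mR−mL=-20/269 → turn -1·90°
n=3: pose=(-7,-1,N); sL=4/17, sR=4/13; mL=-16/221, mR=-42/221; mL+mR=-58/221 → advance -1; mR−mL=-2/17 → turn -1·90°
n=4: pose=(-7,-2,E); sL=8/29, sR=8/37; mL=64/1073, mR=-84/1073; mL+mR=-20/1073 → advance -1; mR−mL=-4/29 → turn -1·90°
n=5: pose=(-8,-2,S); sL=10/61, sR=5/36; mL=55/2196, mR=-125/2196; mL+mR=-35/1098 → advance -1; mR−mL=-5/61 → turn -1·90°
n=6: pose=(-8,-1,W); sL=40/269, sR=40/233; mL=-1440/62677, mR=-6100/62677; mL+mR=-7540/62677 → advance -1; mR−mL=-20/269 → turn -1·90°
n=7: pose=(-7,-1,N); sL=4/17, sR=4/13; mL=-16/221, mR=-42/221; mL+mR=-58/221 → advance -1; mR−mL=-2/17 → turn -1·90°

0 8/29 8/37 64/1073 -84/1073 -7 -2 E
1 10/61 5/36 55/2196 -125/2196 -8 -2 S
2 40/269 40/233 -1440/62677 -6100/62677 -8 -1 W
3 4/17 4/13 -16/221 -42/221 -7 -1 N
4 8/29 8/37 64/1073 -84/1073 -7 -2 E
5 10/61 5/36 55/2196 -125/2196 -8 -2 S
6 40/269 40/233 -1440/62677 -6100/62677 -8 -1 W
7 4/17 4/13 -16/221 -42/221 -7 -1 N
final -7 -2 E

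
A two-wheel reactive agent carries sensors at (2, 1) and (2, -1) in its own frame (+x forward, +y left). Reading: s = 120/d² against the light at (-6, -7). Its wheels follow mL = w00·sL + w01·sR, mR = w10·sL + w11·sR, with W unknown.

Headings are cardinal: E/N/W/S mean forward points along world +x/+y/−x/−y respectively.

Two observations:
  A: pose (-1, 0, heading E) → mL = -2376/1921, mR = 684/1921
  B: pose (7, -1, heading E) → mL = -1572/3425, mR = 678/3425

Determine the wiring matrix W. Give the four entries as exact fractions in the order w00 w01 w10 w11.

obs A: pose=(-1,0,E) → sL=120/113, sR=24/17, mL=-2376/1921, mR=684/1921
obs B: pose=(7,-1,E) → sL=60/137, sR=12/25, mL=-1572/3425, mR=678/3425
sensor matrix S = [[120/113, 24/17], [60/137, 12/25]]; det S = -142848/1315885
solve [mL_A; mL_B] = S·[w00; w01] and [mR_A; mR_B] = S·[w10; w11]:
  w00 = -1/2, w01 = -1/2, w10 = 1, w11 = -1/2

-1/2 -1/2 1 -1/2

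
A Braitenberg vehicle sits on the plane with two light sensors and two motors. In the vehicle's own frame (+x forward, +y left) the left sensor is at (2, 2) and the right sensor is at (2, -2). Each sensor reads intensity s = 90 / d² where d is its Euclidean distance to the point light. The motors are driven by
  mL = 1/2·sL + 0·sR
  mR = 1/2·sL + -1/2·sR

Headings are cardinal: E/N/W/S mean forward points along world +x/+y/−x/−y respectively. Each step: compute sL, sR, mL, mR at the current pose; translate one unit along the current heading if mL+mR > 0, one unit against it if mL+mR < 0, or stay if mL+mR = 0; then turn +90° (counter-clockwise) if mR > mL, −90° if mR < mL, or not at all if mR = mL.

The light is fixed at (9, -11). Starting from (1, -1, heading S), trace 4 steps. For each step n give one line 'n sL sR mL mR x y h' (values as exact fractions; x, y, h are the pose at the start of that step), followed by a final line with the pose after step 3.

0 9/10 45/82 9/20 36/205 1 -1 S
1 90/149 90/221 45/149 3240/32929 1 -2 W
2 45/121 9/17 45/242 -162/2057 0 -2 N
3 90/193 90/113 45/193 -3600/21809 0 -1 E
final 1 -1 S

n=0: pose=(1,-1,S); sL=9/10, sR=45/82; mL=9/20, mR=36/205; mL+mR=513/820 → advance +1; mR−mL=-45/164 → turn -1·90°
n=1: pose=(1,-2,W); sL=90/149, sR=90/221; mL=45/149, mR=3240/32929; mL+mR=13185/32929 → advance +1; mR−mL=-45/221 → turn -1·90°
n=2: pose=(0,-2,N); sL=45/121, sR=9/17; mL=45/242, mR=-162/2057; mL+mR=441/4114 → advance +1; mR−mL=-9/34 → turn -1·90°
n=3: pose=(0,-1,E); sL=90/193, sR=90/113; mL=45/193, mR=-3600/21809; mL+mR=1485/21809 → advance +1; mR−mL=-45/113 → turn -1·90°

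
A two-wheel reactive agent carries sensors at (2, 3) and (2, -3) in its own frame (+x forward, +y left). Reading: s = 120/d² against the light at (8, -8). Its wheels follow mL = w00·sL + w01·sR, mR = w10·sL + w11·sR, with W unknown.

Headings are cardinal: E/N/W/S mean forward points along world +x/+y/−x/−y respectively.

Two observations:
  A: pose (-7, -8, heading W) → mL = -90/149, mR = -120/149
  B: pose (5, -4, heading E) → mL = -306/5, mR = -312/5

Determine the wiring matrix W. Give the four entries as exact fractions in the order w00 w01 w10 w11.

-1/2 -1 -1 -1

obs A: pose=(-7,-8,W) → sL=60/149, sR=60/149, mL=-90/149, mR=-120/149
obs B: pose=(5,-4,E) → sL=12/5, sR=60, mL=-306/5, mR=-312/5
sensor matrix S = [[60/149, 60/149], [12/5, 60]]; det S = 3456/149
solve [mL_A; mL_B] = S·[w00; w01] and [mR_A; mR_B] = S·[w10; w11]:
  w00 = -1/2, w01 = -1, w10 = -1, w11 = -1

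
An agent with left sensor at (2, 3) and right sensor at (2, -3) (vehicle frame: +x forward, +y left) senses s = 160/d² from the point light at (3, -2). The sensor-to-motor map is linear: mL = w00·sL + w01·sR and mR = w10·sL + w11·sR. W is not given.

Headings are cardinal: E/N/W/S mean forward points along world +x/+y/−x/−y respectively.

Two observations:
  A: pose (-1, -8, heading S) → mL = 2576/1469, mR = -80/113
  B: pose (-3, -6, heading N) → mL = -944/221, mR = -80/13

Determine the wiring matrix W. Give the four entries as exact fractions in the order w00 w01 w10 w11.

1 -1/2 0 -1/2

obs A: pose=(-1,-8,S) → sL=32/13, sR=160/113, mL=2576/1469, mR=-80/113
obs B: pose=(-3,-6,N) → sL=32/17, sR=160/13, mL=-944/221, mR=-80/13
sensor matrix S = [[32/13, 160/113], [32/17, 160/13]]; det S = 8970240/324649
solve [mL_A; mL_B] = S·[w00; w01] and [mR_A; mR_B] = S·[w10; w11]:
  w00 = 1, w01 = -1/2, w10 = 0, w11 = -1/2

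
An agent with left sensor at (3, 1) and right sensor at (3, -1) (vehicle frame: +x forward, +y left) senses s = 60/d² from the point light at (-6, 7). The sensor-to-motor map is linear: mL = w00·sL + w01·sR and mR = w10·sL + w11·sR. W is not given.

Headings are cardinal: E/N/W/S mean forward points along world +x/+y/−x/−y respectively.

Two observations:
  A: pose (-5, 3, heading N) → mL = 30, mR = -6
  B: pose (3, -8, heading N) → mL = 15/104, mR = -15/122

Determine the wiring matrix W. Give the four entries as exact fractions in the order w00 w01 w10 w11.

1/2 0 0 -1/2

obs A: pose=(-5,3,N) → sL=60, sR=12, mL=30, mR=-6
obs B: pose=(3,-8,N) → sL=15/52, sR=15/61, mL=15/104, mR=-15/122
sensor matrix S = [[60, 12], [15/52, 15/61]]; det S = 8955/793
solve [mL_A; mL_B] = S·[w00; w01] and [mR_A; mR_B] = S·[w10; w11]:
  w00 = 1/2, w01 = 0, w10 = 0, w11 = -1/2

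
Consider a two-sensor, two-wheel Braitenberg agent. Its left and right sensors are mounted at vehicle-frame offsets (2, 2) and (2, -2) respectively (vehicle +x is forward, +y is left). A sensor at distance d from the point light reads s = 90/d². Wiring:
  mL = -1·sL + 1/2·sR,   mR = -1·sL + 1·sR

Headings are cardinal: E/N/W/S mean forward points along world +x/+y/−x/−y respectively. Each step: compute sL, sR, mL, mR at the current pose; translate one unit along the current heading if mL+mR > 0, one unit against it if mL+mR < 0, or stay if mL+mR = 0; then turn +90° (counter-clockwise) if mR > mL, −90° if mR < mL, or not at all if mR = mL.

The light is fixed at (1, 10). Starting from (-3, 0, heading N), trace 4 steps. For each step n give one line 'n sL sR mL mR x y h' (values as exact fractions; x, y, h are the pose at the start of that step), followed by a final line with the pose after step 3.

0 9/10 45/34 -81/340 36/85 -3 0 N
1 90/157 18/17 -117/2669 1296/2669 -3 1 W
2 9/13 9/17 -189/442 -36/221 -4 1 S
3 2 90/109 -173/109 -128/109 -4 2 E
final -5 2 N

n=0: pose=(-3,0,N); sL=9/10, sR=45/34; mL=-81/340, mR=36/85; mL+mR=63/340 → advance +1; mR−mL=45/68 → turn +1·90°
n=1: pose=(-3,1,W); sL=90/157, sR=18/17; mL=-117/2669, mR=1296/2669; mL+mR=1179/2669 → advance +1; mR−mL=9/17 → turn +1·90°
n=2: pose=(-4,1,S); sL=9/13, sR=9/17; mL=-189/442, mR=-36/221; mL+mR=-261/442 → advance -1; mR−mL=9/34 → turn +1·90°
n=3: pose=(-4,2,E); sL=2, sR=90/109; mL=-173/109, mR=-128/109; mL+mR=-301/109 → advance -1; mR−mL=45/109 → turn +1·90°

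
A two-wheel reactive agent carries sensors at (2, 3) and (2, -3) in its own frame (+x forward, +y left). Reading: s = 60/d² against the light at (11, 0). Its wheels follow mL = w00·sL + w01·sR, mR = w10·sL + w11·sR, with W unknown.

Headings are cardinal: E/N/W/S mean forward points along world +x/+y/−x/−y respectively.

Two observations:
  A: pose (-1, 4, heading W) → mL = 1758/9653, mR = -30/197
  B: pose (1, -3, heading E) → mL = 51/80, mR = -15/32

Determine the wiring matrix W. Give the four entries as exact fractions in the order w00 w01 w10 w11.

1 -1/2 -1/2 0

obs A: pose=(-1,4,W) → sL=60/197, sR=12/49, mL=1758/9653, mR=-30/197
obs B: pose=(1,-3,E) → sL=15/16, sR=3/5, mL=51/80, mR=-15/32
sensor matrix S = [[60/197, 12/49], [15/16, 3/5]]; det S = -1809/38612
solve [mL_A; mL_B] = S·[w00; w01] and [mR_A; mR_B] = S·[w10; w11]:
  w00 = 1, w01 = -1/2, w10 = -1/2, w11 = 0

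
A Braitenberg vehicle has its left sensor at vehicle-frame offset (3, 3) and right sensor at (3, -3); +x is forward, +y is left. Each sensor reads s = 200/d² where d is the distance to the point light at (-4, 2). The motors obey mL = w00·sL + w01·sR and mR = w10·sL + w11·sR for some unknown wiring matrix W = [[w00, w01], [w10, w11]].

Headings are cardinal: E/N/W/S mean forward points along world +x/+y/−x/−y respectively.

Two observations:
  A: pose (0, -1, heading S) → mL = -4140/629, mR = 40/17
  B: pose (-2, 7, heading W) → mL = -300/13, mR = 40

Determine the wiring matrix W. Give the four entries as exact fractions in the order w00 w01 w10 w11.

-1/2 -1 1 0

obs A: pose=(0,-1,S) → sL=40/17, sR=200/37, mL=-4140/629, mR=40/17
obs B: pose=(-2,7,W) → sL=40, sR=40/13, mL=-300/13, mR=40
sensor matrix S = [[40/17, 200/37], [40, 40/13]]; det S = -1708800/8177
solve [mL_A; mL_B] = S·[w00; w01] and [mR_A; mR_B] = S·[w10; w11]:
  w00 = -1/2, w01 = -1, w10 = 1, w11 = 0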